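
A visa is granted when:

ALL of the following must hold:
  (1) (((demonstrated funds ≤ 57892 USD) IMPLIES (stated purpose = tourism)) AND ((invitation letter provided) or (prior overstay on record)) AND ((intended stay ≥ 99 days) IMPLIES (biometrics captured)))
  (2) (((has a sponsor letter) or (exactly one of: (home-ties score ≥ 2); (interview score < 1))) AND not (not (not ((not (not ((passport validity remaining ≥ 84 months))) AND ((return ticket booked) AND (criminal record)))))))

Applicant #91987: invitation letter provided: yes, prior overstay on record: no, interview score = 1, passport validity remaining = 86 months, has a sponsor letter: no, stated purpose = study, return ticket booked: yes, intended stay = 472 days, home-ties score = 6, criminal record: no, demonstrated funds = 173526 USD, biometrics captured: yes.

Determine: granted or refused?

Atomic conditions:
  demonstrated funds ≤ 57892 USD: 173526 ≤ 57892 is false
  stated purpose = tourism: study == tourism is false
  invitation letter provided: yes → true
  prior overstay on record: no → false
  intended stay ≥ 99 days: 472 ≥ 99 is true
  biometrics captured: yes → true
  has a sponsor letter: no → false
  home-ties score ≥ 2: 6 ≥ 2 is true
  interview score < 1: 1 < 1 is false
  passport validity remaining ≥ 84 months: 86 ≥ 84 is true
  return ticket booked: yes → true
  criminal record: no → false
Combine:
[1.1] false → false (antecedent false ⇒ implication holds) = true
[1.2] true OR false = true
[1.3] true → true = true
[1] true AND true AND true = true
[2.1.2] exactly-one(true, false) = true
[2.1] false OR true = true
[2.2.1.1.1.1.1] NOT true = false
[2.2.1.1.1.1] NOT false = true
[2.2.1.1.1.2] true AND false = false
[2.2.1.1.1] true AND false = false
[2.2.1.1] NOT false = true
[2.2.1] NOT true = false
[2.2] NOT false = true
[2] true AND true = true
[root] true AND true = true
Overall: true → granted

Granted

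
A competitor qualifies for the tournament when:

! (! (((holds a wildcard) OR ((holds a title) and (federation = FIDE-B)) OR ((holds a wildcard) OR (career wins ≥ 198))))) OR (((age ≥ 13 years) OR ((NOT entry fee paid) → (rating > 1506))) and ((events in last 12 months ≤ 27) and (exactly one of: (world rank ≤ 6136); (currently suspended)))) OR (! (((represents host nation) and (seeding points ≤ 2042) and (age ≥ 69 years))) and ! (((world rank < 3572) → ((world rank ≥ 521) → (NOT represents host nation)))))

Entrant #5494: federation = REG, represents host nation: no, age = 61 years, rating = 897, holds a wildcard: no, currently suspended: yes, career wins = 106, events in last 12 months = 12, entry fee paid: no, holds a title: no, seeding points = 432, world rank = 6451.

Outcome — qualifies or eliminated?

Atomic conditions:
  holds a wildcard: no → false
  holds a title: no → false
  federation = FIDE-B: REG == FIDE-B is false
  career wins ≥ 198: 106 ≥ 198 is false
  age ≥ 13 years: 61 ≥ 13 is true
  NOT entry fee paid: no → true
  rating > 1506: 897 > 1506 is false
  events in last 12 months ≤ 27: 12 ≤ 27 is true
  world rank ≤ 6136: 6451 ≤ 6136 is false
  currently suspended: yes → true
  represents host nation: no → false
  seeding points ≤ 2042: 432 ≤ 2042 is true
  age ≥ 69 years: 61 ≥ 69 is false
  world rank < 3572: 6451 < 3572 is false
  world rank ≥ 521: 6451 ≥ 521 is true
  NOT represents host nation: no → true
Combine:
[1.1.1.2] false AND false = false
[1.1.1.3] false OR false = false
[1.1.1] false OR false OR false = false
[1.1] NOT false = true
[1] NOT true = false
[2.1.2] true → false = false
[2.1] true OR false = true
[2.2.2] exactly-one(false, true) = true
[2.2] true AND true = true
[2] true AND true = true
[3.1.1] false AND true AND false = false
[3.1] NOT false = true
[3.2.1.2] true → true = true
[3.2.1] false → true (antecedent false ⇒ implication holds) = true
[3.2] NOT true = false
[3] true AND false = false
[root] false OR true OR false = true
Overall: true → qualifies

Qualifies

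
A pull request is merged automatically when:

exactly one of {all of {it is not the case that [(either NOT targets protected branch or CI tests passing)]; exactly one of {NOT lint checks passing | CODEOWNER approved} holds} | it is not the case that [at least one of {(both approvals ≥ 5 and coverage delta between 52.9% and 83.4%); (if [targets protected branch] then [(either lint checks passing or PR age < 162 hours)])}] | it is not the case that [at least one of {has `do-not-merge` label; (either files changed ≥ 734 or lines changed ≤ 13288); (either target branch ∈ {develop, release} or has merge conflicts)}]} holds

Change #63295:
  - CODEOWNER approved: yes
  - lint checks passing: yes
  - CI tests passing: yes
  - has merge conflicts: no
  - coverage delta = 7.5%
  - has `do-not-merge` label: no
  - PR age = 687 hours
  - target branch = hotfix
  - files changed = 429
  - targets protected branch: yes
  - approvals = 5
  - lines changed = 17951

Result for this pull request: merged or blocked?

Atomic conditions:
  NOT targets protected branch: yes → false
  CI tests passing: yes → true
  NOT lint checks passing: yes → false
  CODEOWNER approved: yes → true
  approvals ≥ 5: 5 ≥ 5 is true
  coverage delta between 52.9% and 83.4%: 7.5 in [52.9, 83.4] is false
  targets protected branch: yes → true
  lint checks passing: yes → true
  PR age < 162 hours: 687 < 162 is false
  has `do-not-merge` label: no → false
  files changed ≥ 734: 429 ≥ 734 is false
  lines changed ≤ 13288: 17951 ≤ 13288 is false
  target branch ∈ {develop, release}: hotfix is not in the set → false
  has merge conflicts: no → false
Combine:
[1.1.1] false OR true = true
[1.1] NOT true = false
[1.2] exactly-one(false, true) = true
[1] false AND true = false
[2.1.1] true AND false = false
[2.1.2.2] true OR false = true
[2.1.2] true → true = true
[2.1] false OR true = true
[2] NOT true = false
[3.1.2] false OR false = false
[3.1.3] false OR false = false
[3.1] false OR false OR false = false
[3] NOT false = true
[root] exactly-one(false, false, true) = true
Overall: true → merged

Merged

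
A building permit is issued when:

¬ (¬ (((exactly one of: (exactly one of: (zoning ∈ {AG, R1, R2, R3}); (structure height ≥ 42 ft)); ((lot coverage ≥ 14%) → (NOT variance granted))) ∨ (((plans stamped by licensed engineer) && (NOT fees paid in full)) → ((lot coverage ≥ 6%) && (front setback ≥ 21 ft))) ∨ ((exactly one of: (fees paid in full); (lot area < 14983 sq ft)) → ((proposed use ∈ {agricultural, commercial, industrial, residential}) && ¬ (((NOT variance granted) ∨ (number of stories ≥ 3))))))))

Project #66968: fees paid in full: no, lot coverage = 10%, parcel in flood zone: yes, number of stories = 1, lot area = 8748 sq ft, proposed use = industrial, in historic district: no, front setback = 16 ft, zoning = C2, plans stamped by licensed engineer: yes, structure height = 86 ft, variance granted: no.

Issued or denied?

Denied

Atomic conditions:
  zoning ∈ {AG, R1, R2, R3}: C2 is not in the set → false
  structure height ≥ 42 ft: 86 ≥ 42 is true
  lot coverage ≥ 14%: 10 ≥ 14 is false
  NOT variance granted: no → true
  plans stamped by licensed engineer: yes → true
  NOT fees paid in full: no → true
  lot coverage ≥ 6%: 10 ≥ 6 is true
  front setback ≥ 21 ft: 16 ≥ 21 is false
  fees paid in full: no → false
  lot area < 14983 sq ft: 8748 < 14983 is true
  proposed use ∈ {agricultural, commercial, industrial, residential}: industrial is in the set → true
  number of stories ≥ 3: 1 ≥ 3 is false
Combine:
[1.1.1.1] exactly-one(false, true) = true
[1.1.1.2] false → true (antecedent false ⇒ implication holds) = true
[1.1.1] exactly-one(true, true) = false
[1.1.2.1] true AND true = true
[1.1.2.2] true AND false = false
[1.1.2] true → false = false
[1.1.3.1] exactly-one(false, true) = true
[1.1.3.2.2.1] true OR false = true
[1.1.3.2.2] NOT true = false
[1.1.3.2] true AND false = false
[1.1.3] true → false = false
[1.1] false OR false OR false = false
[1] NOT false = true
[root] NOT true = false
Overall: false → denied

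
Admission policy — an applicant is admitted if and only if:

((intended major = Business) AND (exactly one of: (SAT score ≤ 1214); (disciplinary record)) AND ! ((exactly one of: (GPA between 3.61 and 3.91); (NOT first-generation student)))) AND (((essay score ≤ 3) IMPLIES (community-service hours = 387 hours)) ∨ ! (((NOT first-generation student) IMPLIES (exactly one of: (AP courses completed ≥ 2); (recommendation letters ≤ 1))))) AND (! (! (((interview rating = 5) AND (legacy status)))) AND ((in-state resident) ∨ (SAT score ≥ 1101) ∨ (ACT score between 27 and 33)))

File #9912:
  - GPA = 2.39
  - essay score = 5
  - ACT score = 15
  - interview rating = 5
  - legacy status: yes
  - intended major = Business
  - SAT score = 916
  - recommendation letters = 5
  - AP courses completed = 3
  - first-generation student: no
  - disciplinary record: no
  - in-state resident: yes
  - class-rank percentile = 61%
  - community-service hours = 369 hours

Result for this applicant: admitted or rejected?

Rejected

Atomic conditions:
  intended major = Business: Business == Business is true
  SAT score ≤ 1214: 916 ≤ 1214 is true
  disciplinary record: no → false
  GPA between 3.61 and 3.91: 2.39 in [3.61, 3.91] is false
  NOT first-generation student: no → true
  essay score ≤ 3: 5 ≤ 3 is false
  community-service hours = 387 hours: 369 == 387 is false
  AP courses completed ≥ 2: 3 ≥ 2 is true
  recommendation letters ≤ 1: 5 ≤ 1 is false
  interview rating = 5: 5 == 5 is true
  legacy status: yes → true
  in-state resident: yes → true
  SAT score ≥ 1101: 916 ≥ 1101 is false
  ACT score between 27 and 33: 15 in [27, 33] is false
Combine:
[1.2] exactly-one(true, false) = true
[1.3.1] exactly-one(false, true) = true
[1.3] NOT true = false
[1] true AND true AND false = false
[2.1] false → false (antecedent false ⇒ implication holds) = true
[2.2.1.2] exactly-one(true, false) = true
[2.2.1] true → true = true
[2.2] NOT true = false
[2] true OR false = true
[3.1.1.1] true AND true = true
[3.1.1] NOT true = false
[3.1] NOT false = true
[3.2] true OR false OR false = true
[3] true AND true = true
[root] false AND true AND true = false
Overall: false → rejected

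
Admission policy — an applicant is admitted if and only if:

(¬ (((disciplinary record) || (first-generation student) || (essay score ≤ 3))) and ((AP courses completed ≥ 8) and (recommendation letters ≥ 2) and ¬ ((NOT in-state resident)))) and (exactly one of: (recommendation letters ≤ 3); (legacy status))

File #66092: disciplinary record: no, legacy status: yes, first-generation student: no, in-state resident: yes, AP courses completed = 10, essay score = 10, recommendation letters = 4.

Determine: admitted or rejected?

Admitted

Atomic conditions:
  disciplinary record: no → false
  first-generation student: no → false
  essay score ≤ 3: 10 ≤ 3 is false
  AP courses completed ≥ 8: 10 ≥ 8 is true
  recommendation letters ≥ 2: 4 ≥ 2 is true
  NOT in-state resident: yes → false
  recommendation letters ≤ 3: 4 ≤ 3 is false
  legacy status: yes → true
Combine:
[1.1.1] false OR false OR false = false
[1.1] NOT false = true
[1.2.3] NOT false = true
[1.2] true AND true AND true = true
[1] true AND true = true
[2] exactly-one(false, true) = true
[root] true AND true = true
Overall: true → admitted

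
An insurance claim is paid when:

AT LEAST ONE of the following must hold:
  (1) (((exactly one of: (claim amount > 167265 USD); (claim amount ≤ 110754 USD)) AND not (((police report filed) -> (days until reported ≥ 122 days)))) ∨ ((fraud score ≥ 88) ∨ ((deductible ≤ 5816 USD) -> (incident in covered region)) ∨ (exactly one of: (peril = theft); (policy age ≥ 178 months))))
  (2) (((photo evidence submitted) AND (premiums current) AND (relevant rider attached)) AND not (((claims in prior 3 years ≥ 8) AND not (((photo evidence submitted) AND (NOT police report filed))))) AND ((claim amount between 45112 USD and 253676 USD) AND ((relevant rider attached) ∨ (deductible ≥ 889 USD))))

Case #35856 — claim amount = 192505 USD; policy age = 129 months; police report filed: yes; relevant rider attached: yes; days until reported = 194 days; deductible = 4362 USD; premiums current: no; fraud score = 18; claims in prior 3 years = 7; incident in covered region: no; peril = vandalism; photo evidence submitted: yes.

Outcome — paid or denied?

Atomic conditions:
  claim amount > 167265 USD: 192505 > 167265 is true
  claim amount ≤ 110754 USD: 192505 ≤ 110754 is false
  police report filed: yes → true
  days until reported ≥ 122 days: 194 ≥ 122 is true
  fraud score ≥ 88: 18 ≥ 88 is false
  deductible ≤ 5816 USD: 4362 ≤ 5816 is true
  incident in covered region: no → false
  peril = theft: vandalism == theft is false
  policy age ≥ 178 months: 129 ≥ 178 is false
  photo evidence submitted: yes → true
  premiums current: no → false
  relevant rider attached: yes → true
  claims in prior 3 years ≥ 8: 7 ≥ 8 is false
  NOT police report filed: yes → false
  claim amount between 45112 USD and 253676 USD: 192505 in [45112, 253676] is true
  deductible ≥ 889 USD: 4362 ≥ 889 is true
Combine:
[1.1.1] exactly-one(true, false) = true
[1.1.2.1] true → true = true
[1.1.2] NOT true = false
[1.1] true AND false = false
[1.2.2] true → false = false
[1.2.3] exactly-one(false, false) = false
[1.2] false OR false OR false = false
[1] false OR false = false
[2.1] true AND false AND true = false
[2.2.1.2.1] true AND false = false
[2.2.1.2] NOT false = true
[2.2.1] false AND true = false
[2.2] NOT false = true
[2.3.2] true OR true = true
[2.3] true AND true = true
[2] false AND true AND true = false
[root] false OR false = false
Overall: false → denied

Denied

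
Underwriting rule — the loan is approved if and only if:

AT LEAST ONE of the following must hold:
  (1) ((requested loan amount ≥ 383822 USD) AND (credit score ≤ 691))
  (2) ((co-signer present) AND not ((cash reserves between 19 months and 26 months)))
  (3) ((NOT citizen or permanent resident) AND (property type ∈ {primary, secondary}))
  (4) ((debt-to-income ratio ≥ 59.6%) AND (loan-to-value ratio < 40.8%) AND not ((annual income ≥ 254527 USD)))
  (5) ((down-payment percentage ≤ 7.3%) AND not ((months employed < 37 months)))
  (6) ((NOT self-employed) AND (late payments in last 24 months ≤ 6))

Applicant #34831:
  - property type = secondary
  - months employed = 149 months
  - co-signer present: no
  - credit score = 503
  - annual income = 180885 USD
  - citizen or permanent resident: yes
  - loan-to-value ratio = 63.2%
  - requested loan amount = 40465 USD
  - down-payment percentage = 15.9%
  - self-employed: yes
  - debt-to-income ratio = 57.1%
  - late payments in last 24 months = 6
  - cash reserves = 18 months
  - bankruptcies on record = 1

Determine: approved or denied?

Atomic conditions:
  requested loan amount ≥ 383822 USD: 40465 ≥ 383822 is false
  credit score ≤ 691: 503 ≤ 691 is true
  co-signer present: no → false
  cash reserves between 19 months and 26 months: 18 in [19, 26] is false
  NOT citizen or permanent resident: yes → false
  property type ∈ {primary, secondary}: secondary is in the set → true
  debt-to-income ratio ≥ 59.6%: 57.1 ≥ 59.6 is false
  loan-to-value ratio < 40.8%: 63.2 < 40.8 is false
  annual income ≥ 254527 USD: 180885 ≥ 254527 is false
  down-payment percentage ≤ 7.3%: 15.9 ≤ 7.3 is false
  months employed < 37 months: 149 < 37 is false
  NOT self-employed: yes → false
  late payments in last 24 months ≤ 6: 6 ≤ 6 is true
Combine:
[1] false AND true = false
[2.2] NOT false = true
[2] false AND true = false
[3] false AND true = false
[4.3] NOT false = true
[4] false AND false AND true = false
[5.2] NOT false = true
[5] false AND true = false
[6] false AND true = false
[root] false OR false OR false OR false OR false OR false = false
Overall: false → denied

Denied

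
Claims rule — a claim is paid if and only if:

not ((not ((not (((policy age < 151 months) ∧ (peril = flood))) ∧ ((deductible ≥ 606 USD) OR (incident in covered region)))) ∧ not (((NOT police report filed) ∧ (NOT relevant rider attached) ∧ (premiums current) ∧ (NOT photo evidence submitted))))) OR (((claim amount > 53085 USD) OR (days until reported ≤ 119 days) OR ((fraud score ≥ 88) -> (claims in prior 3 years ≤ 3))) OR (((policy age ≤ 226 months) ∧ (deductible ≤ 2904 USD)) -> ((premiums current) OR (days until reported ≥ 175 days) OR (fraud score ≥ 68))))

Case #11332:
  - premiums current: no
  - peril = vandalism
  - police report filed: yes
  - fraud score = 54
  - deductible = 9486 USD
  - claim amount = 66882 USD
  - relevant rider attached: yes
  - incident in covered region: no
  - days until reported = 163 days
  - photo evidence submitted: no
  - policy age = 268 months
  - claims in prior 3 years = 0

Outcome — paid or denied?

Atomic conditions:
  policy age < 151 months: 268 < 151 is false
  peril = flood: vandalism == flood is false
  deductible ≥ 606 USD: 9486 ≥ 606 is true
  incident in covered region: no → false
  NOT police report filed: yes → false
  NOT relevant rider attached: yes → false
  premiums current: no → false
  NOT photo evidence submitted: no → true
  claim amount > 53085 USD: 66882 > 53085 is true
  days until reported ≤ 119 days: 163 ≤ 119 is false
  fraud score ≥ 88: 54 ≥ 88 is false
  claims in prior 3 years ≤ 3: 0 ≤ 3 is true
  policy age ≤ 226 months: 268 ≤ 226 is false
  deductible ≤ 2904 USD: 9486 ≤ 2904 is false
  days until reported ≥ 175 days: 163 ≥ 175 is false
  fraud score ≥ 68: 54 ≥ 68 is false
Combine:
[1.1.1.1.1.1] false AND false = false
[1.1.1.1.1] NOT false = true
[1.1.1.1.2] true OR false = true
[1.1.1.1] true AND true = true
[1.1.1] NOT true = false
[1.1.2.1] false AND false AND false AND true = false
[1.1.2] NOT false = true
[1.1] false AND true = false
[1] NOT false = true
[2.1.3] false → true (antecedent false ⇒ implication holds) = true
[2.1] true OR false OR true = true
[2.2.1] false AND false = false
[2.2.2] false OR false OR false = false
[2.2] false → false (antecedent false ⇒ implication holds) = true
[2] true OR true = true
[root] true OR true = true
Overall: true → paid

Paid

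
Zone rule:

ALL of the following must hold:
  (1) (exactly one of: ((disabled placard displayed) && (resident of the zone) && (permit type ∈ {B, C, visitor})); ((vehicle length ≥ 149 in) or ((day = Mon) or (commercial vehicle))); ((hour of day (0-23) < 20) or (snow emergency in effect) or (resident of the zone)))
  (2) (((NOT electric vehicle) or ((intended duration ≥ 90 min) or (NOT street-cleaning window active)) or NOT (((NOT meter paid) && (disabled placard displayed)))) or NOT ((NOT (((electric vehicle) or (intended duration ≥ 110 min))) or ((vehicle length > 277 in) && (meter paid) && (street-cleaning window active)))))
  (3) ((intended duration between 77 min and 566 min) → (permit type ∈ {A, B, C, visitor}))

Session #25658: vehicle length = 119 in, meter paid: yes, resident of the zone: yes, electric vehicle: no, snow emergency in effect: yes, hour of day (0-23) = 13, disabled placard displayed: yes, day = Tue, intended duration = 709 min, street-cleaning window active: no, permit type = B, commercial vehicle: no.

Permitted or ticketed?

Ticketed

Atomic conditions:
  disabled placard displayed: yes → true
  resident of the zone: yes → true
  permit type ∈ {B, C, visitor}: B is in the set → true
  vehicle length ≥ 149 in: 119 ≥ 149 is false
  day = Mon: Tue == Mon is false
  commercial vehicle: no → false
  hour of day (0-23) < 20: 13 < 20 is true
  snow emergency in effect: yes → true
  NOT electric vehicle: no → true
  intended duration ≥ 90 min: 709 ≥ 90 is true
  NOT street-cleaning window active: no → true
  NOT meter paid: yes → false
  electric vehicle: no → false
  intended duration ≥ 110 min: 709 ≥ 110 is true
  vehicle length > 277 in: 119 > 277 is false
  meter paid: yes → true
  street-cleaning window active: no → false
  intended duration between 77 min and 566 min: 709 in [77, 566] is false
  permit type ∈ {A, B, C, visitor}: B is in the set → true
Combine:
[1.1] true AND true AND true = true
[1.2.2] false OR false = false
[1.2] false OR false = false
[1.3] true OR true OR true = true
[1] exactly-one(true, false, true) = false
[2.1.2] true OR true = true
[2.1.3.1] false AND true = false
[2.1.3] NOT false = true
[2.1] true OR true OR true = true
[2.2.1.1.1] false OR true = true
[2.2.1.1] NOT true = false
[2.2.1.2] false AND true AND false = false
[2.2.1] false OR false = false
[2.2] NOT false = true
[2] true OR true = true
[3] false → true (antecedent false ⇒ implication holds) = true
[root] false AND true AND true = false
Overall: false → ticketed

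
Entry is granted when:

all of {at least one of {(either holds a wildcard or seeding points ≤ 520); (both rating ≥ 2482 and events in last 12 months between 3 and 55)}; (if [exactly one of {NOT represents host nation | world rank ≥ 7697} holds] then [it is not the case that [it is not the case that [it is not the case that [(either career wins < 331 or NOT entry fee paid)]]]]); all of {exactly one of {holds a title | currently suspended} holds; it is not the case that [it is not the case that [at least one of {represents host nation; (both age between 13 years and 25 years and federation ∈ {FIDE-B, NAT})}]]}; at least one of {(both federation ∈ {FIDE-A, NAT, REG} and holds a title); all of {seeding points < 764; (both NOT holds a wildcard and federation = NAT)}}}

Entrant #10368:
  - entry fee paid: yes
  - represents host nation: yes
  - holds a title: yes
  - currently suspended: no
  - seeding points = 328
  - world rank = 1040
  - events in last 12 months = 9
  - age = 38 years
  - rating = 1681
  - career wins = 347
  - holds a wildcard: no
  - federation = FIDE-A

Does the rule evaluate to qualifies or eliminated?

Atomic conditions:
  holds a wildcard: no → false
  seeding points ≤ 520: 328 ≤ 520 is true
  rating ≥ 2482: 1681 ≥ 2482 is false
  events in last 12 months between 3 and 55: 9 in [3, 55] is true
  NOT represents host nation: yes → false
  world rank ≥ 7697: 1040 ≥ 7697 is false
  career wins < 331: 347 < 331 is false
  NOT entry fee paid: yes → false
  holds a title: yes → true
  currently suspended: no → false
  represents host nation: yes → true
  age between 13 years and 25 years: 38 in [13, 25] is false
  federation ∈ {FIDE-B, NAT}: FIDE-A is not in the set → false
  federation ∈ {FIDE-A, NAT, REG}: FIDE-A is in the set → true
  seeding points < 764: 328 < 764 is true
  NOT holds a wildcard: no → true
  federation = NAT: FIDE-A == NAT is false
Combine:
[1.1] false OR true = true
[1.2] false AND true = false
[1] true OR false = true
[2.1] exactly-one(false, false) = false
[2.2.1.1.1] false OR false = false
[2.2.1.1] NOT false = true
[2.2.1] NOT true = false
[2.2] NOT false = true
[2] false → true (antecedent false ⇒ implication holds) = true
[3.1] exactly-one(true, false) = true
[3.2.1.1.2] false AND false = false
[3.2.1.1] true OR false = true
[3.2.1] NOT true = false
[3.2] NOT false = true
[3] true AND true = true
[4.1] true AND true = true
[4.2.2] true AND false = false
[4.2] true AND false = false
[4] true OR false = true
[root] true AND true AND true AND true = true
Overall: true → qualifies

Qualifies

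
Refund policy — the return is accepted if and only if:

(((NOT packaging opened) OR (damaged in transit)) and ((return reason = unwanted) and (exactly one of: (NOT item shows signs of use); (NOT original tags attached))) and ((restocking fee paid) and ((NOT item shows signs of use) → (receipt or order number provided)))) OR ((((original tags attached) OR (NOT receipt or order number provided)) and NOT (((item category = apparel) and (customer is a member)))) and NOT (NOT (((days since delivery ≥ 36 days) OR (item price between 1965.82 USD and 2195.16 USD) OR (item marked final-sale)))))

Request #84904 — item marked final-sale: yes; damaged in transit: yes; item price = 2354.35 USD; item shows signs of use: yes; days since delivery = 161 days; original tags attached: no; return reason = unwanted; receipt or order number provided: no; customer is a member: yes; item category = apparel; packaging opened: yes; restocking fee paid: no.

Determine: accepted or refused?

Refused

Atomic conditions:
  NOT packaging opened: yes → false
  damaged in transit: yes → true
  return reason = unwanted: unwanted == unwanted is true
  NOT item shows signs of use: yes → false
  NOT original tags attached: no → true
  restocking fee paid: no → false
  receipt or order number provided: no → false
  original tags attached: no → false
  NOT receipt or order number provided: no → true
  item category = apparel: apparel == apparel is true
  customer is a member: yes → true
  days since delivery ≥ 36 days: 161 ≥ 36 is true
  item price between 1965.82 USD and 2195.16 USD: 2354.35 in [1965.82, 2195.16] is false
  item marked final-sale: yes → true
Combine:
[1.1] false OR true = true
[1.2.2] exactly-one(false, true) = true
[1.2] true AND true = true
[1.3.2] false → false (antecedent false ⇒ implication holds) = true
[1.3] false AND true = false
[1] true AND true AND false = false
[2.1.1] false OR true = true
[2.1.2.1] true AND true = true
[2.1.2] NOT true = false
[2.1] true AND false = false
[2.2.1.1] true OR false OR true = true
[2.2.1] NOT true = false
[2.2] NOT false = true
[2] false AND true = false
[root] false OR false = false
Overall: false → refused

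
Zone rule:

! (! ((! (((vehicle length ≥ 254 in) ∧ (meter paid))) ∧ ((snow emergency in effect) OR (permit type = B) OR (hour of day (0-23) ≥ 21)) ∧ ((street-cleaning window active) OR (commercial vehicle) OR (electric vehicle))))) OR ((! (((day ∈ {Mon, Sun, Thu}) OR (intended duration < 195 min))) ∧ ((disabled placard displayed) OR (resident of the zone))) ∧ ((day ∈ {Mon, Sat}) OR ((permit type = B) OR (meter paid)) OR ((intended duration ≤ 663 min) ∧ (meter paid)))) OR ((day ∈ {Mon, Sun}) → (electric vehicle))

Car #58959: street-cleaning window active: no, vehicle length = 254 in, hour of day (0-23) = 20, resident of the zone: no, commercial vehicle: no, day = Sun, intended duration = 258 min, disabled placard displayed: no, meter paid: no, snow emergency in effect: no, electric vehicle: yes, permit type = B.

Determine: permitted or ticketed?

Atomic conditions:
  vehicle length ≥ 254 in: 254 ≥ 254 is true
  meter paid: no → false
  snow emergency in effect: no → false
  permit type = B: B == B is true
  hour of day (0-23) ≥ 21: 20 ≥ 21 is false
  street-cleaning window active: no → false
  commercial vehicle: no → false
  electric vehicle: yes → true
  day ∈ {Mon, Sun, Thu}: Sun is in the set → true
  intended duration < 195 min: 258 < 195 is false
  disabled placard displayed: no → false
  resident of the zone: no → false
  day ∈ {Mon, Sat}: Sun is not in the set → false
  intended duration ≤ 663 min: 258 ≤ 663 is true
  day ∈ {Mon, Sun}: Sun is in the set → true
Combine:
[1.1.1.1.1] true AND false = false
[1.1.1.1] NOT false = true
[1.1.1.2] false OR true OR false = true
[1.1.1.3] false OR false OR true = true
[1.1.1] true AND true AND true = true
[1.1] NOT true = false
[1] NOT false = true
[2.1.1.1] true OR false = true
[2.1.1] NOT true = false
[2.1.2] false OR false = false
[2.1] false AND false = false
[2.2.2] true OR false = true
[2.2.3] true AND false = false
[2.2] false OR true OR false = true
[2] false AND true = false
[3] true → true = true
[root] true OR false OR true = true
Overall: true → permitted

Permitted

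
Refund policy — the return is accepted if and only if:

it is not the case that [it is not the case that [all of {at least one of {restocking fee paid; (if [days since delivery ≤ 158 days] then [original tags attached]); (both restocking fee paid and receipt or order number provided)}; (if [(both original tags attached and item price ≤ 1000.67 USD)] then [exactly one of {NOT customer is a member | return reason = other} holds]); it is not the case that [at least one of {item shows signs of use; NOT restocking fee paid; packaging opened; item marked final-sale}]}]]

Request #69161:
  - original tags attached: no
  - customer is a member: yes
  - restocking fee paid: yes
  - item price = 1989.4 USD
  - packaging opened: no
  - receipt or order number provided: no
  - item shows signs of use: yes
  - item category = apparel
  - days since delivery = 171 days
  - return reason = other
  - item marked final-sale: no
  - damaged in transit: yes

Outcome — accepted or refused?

Atomic conditions:
  restocking fee paid: yes → true
  days since delivery ≤ 158 days: 171 ≤ 158 is false
  original tags attached: no → false
  receipt or order number provided: no → false
  item price ≤ 1000.67 USD: 1989.4 ≤ 1000.67 is false
  NOT customer is a member: yes → false
  return reason = other: other == other is true
  item shows signs of use: yes → true
  NOT restocking fee paid: yes → false
  packaging opened: no → false
  item marked final-sale: no → false
Combine:
[1.1.1.2] false → false (antecedent false ⇒ implication holds) = true
[1.1.1.3] true AND false = false
[1.1.1] true OR true OR false = true
[1.1.2.1] false AND false = false
[1.1.2.2] exactly-one(false, true) = true
[1.1.2] false → true (antecedent false ⇒ implication holds) = true
[1.1.3.1] true OR false OR false OR false = true
[1.1.3] NOT true = false
[1.1] true AND true AND false = false
[1] NOT false = true
[root] NOT true = false
Overall: false → refused

Refused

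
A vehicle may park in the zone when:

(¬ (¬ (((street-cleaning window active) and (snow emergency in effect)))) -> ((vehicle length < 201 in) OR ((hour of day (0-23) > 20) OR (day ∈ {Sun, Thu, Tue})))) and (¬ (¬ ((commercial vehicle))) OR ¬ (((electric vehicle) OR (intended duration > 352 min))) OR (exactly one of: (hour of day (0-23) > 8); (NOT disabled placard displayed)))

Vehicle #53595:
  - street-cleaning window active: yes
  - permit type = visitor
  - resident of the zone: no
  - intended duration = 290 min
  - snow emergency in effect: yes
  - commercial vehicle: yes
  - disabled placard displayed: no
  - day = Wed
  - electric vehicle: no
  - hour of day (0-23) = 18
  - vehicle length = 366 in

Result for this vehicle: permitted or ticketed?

Atomic conditions:
  street-cleaning window active: yes → true
  snow emergency in effect: yes → true
  vehicle length < 201 in: 366 < 201 is false
  hour of day (0-23) > 20: 18 > 20 is false
  day ∈ {Sun, Thu, Tue}: Wed is not in the set → false
  commercial vehicle: yes → true
  electric vehicle: no → false
  intended duration > 352 min: 290 > 352 is false
  hour of day (0-23) > 8: 18 > 8 is true
  NOT disabled placard displayed: no → true
Combine:
[1.1.1.1] true AND true = true
[1.1.1] NOT true = false
[1.1] NOT false = true
[1.2.2] false OR false = false
[1.2] false OR false = false
[1] true → false = false
[2.1.1] NOT true = false
[2.1] NOT false = true
[2.2.1] false OR false = false
[2.2] NOT false = true
[2.3] exactly-one(true, true) = false
[2] true OR true OR false = true
[root] false AND true = false
Overall: false → ticketed

Ticketed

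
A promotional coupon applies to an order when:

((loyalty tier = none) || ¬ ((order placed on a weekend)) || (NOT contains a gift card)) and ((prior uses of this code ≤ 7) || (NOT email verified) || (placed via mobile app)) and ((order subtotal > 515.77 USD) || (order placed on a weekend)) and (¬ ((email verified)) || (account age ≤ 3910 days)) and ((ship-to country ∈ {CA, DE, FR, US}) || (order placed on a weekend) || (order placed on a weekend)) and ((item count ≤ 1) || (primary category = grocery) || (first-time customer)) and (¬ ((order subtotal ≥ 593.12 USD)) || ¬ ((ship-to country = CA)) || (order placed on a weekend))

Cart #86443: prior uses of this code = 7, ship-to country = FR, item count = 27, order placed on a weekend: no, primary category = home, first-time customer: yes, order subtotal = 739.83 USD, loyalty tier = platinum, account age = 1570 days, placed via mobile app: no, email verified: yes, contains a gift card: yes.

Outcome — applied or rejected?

Applied

Atomic conditions:
  loyalty tier = none: platinum == none is false
  order placed on a weekend: no → false
  NOT contains a gift card: yes → false
  prior uses of this code ≤ 7: 7 ≤ 7 is true
  NOT email verified: yes → false
  placed via mobile app: no → false
  order subtotal > 515.77 USD: 739.83 > 515.77 is true
  email verified: yes → true
  account age ≤ 3910 days: 1570 ≤ 3910 is true
  ship-to country ∈ {CA, DE, FR, US}: FR is in the set → true
  item count ≤ 1: 27 ≤ 1 is false
  primary category = grocery: home == grocery is false
  first-time customer: yes → true
  order subtotal ≥ 593.12 USD: 739.83 ≥ 593.12 is true
  ship-to country = CA: FR == CA is false
Combine:
[1.2] NOT false = true
[1] false OR true OR false = true
[2] true OR false OR false = true
[3] true OR false = true
[4.1] NOT true = false
[4] false OR true = true
[5] true OR false OR false = true
[6] false OR false OR true = true
[7.1] NOT true = false
[7.2] NOT false = true
[7] false OR true OR false = true
[root] true AND true AND true AND true AND true AND true AND true = true
Overall: true → applied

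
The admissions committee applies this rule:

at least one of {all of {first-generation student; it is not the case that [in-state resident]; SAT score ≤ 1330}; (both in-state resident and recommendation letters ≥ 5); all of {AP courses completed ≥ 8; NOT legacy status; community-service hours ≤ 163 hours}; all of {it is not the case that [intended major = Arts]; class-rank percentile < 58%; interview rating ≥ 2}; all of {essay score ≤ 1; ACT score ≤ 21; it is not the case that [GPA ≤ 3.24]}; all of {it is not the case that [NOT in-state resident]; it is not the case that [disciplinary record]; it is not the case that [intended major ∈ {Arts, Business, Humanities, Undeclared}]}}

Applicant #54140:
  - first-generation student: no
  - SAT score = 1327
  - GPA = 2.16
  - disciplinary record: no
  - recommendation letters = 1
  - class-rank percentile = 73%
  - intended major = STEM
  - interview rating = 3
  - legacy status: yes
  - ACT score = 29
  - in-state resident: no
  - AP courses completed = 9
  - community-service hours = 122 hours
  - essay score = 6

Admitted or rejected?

Atomic conditions:
  first-generation student: no → false
  in-state resident: no → false
  SAT score ≤ 1330: 1327 ≤ 1330 is true
  recommendation letters ≥ 5: 1 ≥ 5 is false
  AP courses completed ≥ 8: 9 ≥ 8 is true
  NOT legacy status: yes → false
  community-service hours ≤ 163 hours: 122 ≤ 163 is true
  intended major = Arts: STEM == Arts is false
  class-rank percentile < 58%: 73 < 58 is false
  interview rating ≥ 2: 3 ≥ 2 is true
  essay score ≤ 1: 6 ≤ 1 is false
  ACT score ≤ 21: 29 ≤ 21 is false
  GPA ≤ 3.24: 2.16 ≤ 3.24 is true
  NOT in-state resident: no → true
  disciplinary record: no → false
  intended major ∈ {Arts, Business, Humanities, Undeclared}: STEM is not in the set → false
Combine:
[1.2] NOT false = true
[1] false AND true AND true = false
[2] false AND false = false
[3] true AND false AND true = false
[4.1] NOT false = true
[4] true AND false AND true = false
[5.3] NOT true = false
[5] false AND false AND false = false
[6.1] NOT true = false
[6.2] NOT false = true
[6.3] NOT false = true
[6] false AND true AND true = false
[root] false OR false OR false OR false OR false OR false = false
Overall: false → rejected

Rejected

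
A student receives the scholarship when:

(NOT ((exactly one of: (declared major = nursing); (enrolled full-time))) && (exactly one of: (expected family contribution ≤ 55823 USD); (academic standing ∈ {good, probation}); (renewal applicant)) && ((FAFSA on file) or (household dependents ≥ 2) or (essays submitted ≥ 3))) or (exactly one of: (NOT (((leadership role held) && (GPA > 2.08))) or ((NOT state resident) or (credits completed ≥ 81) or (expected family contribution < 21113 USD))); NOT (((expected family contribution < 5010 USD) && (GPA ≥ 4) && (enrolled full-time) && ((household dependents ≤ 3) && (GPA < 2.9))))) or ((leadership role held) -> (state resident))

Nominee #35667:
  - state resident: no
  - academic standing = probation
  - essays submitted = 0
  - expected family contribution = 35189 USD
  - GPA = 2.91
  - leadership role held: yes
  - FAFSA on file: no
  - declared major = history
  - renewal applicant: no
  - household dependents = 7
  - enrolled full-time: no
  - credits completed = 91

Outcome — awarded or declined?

Atomic conditions:
  declared major = nursing: history == nursing is false
  enrolled full-time: no → false
  expected family contribution ≤ 55823 USD: 35189 ≤ 55823 is true
  academic standing ∈ {good, probation}: probation is in the set → true
  renewal applicant: no → false
  FAFSA on file: no → false
  household dependents ≥ 2: 7 ≥ 2 is true
  essays submitted ≥ 3: 0 ≥ 3 is false
  leadership role held: yes → true
  GPA > 2.08: 2.91 > 2.08 is true
  NOT state resident: no → true
  credits completed ≥ 81: 91 ≥ 81 is true
  expected family contribution < 21113 USD: 35189 < 21113 is false
  expected family contribution < 5010 USD: 35189 < 5010 is false
  GPA ≥ 4: 2.91 ≥ 4 is false
  household dependents ≤ 3: 7 ≤ 3 is false
  GPA < 2.9: 2.91 < 2.9 is false
  state resident: no → false
Combine:
[1.1.1] exactly-one(false, false) = false
[1.1] NOT false = true
[1.2] exactly-one(true, true, false) = false
[1.3] false OR true OR false = true
[1] true AND false AND true = false
[2.1.1.1] true AND true = true
[2.1.1] NOT true = false
[2.1.2] true OR true OR false = true
[2.1] false OR true = true
[2.2.1.4] false AND false = false
[2.2.1] false AND false AND false AND false = false
[2.2] NOT false = true
[2] exactly-one(true, true) = false
[3] true → false = false
[root] false OR false OR false = false
Overall: false → declined

Declined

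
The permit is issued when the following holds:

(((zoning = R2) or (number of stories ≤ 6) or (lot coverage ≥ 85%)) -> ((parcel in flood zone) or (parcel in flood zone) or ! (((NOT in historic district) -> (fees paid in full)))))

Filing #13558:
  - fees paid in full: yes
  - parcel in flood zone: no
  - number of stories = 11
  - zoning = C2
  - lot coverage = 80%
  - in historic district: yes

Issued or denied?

Atomic conditions:
  zoning = R2: C2 == R2 is false
  number of stories ≤ 6: 11 ≤ 6 is false
  lot coverage ≥ 85%: 80 ≥ 85 is false
  parcel in flood zone: no → false
  NOT in historic district: yes → false
  fees paid in full: yes → true
Combine:
[1] false OR false OR false = false
[2.3.1] false → true (antecedent false ⇒ implication holds) = true
[2.3] NOT true = false
[2] false OR false OR false = false
[root] false → false (antecedent false ⇒ implication holds) = true
Overall: true → issued

Issued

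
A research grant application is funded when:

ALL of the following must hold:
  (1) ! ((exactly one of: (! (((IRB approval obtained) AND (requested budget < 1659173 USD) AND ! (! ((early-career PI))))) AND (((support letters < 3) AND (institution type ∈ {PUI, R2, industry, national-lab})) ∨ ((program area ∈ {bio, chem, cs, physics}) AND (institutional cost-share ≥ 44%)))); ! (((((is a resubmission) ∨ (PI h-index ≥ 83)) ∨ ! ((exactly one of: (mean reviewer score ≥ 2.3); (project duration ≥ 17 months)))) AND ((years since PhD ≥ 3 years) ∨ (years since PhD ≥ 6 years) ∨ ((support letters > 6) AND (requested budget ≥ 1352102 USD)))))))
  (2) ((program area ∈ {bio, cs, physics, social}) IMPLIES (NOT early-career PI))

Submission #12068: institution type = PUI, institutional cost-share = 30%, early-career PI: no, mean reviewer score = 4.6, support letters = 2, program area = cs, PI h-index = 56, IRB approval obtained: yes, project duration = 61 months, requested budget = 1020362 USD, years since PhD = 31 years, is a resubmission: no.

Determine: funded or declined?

Atomic conditions:
  IRB approval obtained: yes → true
  requested budget < 1659173 USD: 1020362 < 1659173 is true
  early-career PI: no → false
  support letters < 3: 2 < 3 is true
  institution type ∈ {PUI, R2, industry, national-lab}: PUI is in the set → true
  program area ∈ {bio, chem, cs, physics}: cs is in the set → true
  institutional cost-share ≥ 44%: 30 ≥ 44 is false
  is a resubmission: no → false
  PI h-index ≥ 83: 56 ≥ 83 is false
  mean reviewer score ≥ 2.3: 4.6 ≥ 2.3 is true
  project duration ≥ 17 months: 61 ≥ 17 is true
  years since PhD ≥ 3 years: 31 ≥ 3 is true
  years since PhD ≥ 6 years: 31 ≥ 6 is true
  support letters > 6: 2 > 6 is false
  requested budget ≥ 1352102 USD: 1020362 ≥ 1352102 is false
  program area ∈ {bio, cs, physics, social}: cs is in the set → true
  NOT early-career PI: no → true
Combine:
[1.1.1.1.1.3.1] NOT false = true
[1.1.1.1.1.3] NOT true = false
[1.1.1.1.1] true AND true AND false = false
[1.1.1.1] NOT false = true
[1.1.1.2.1] true AND true = true
[1.1.1.2.2] true AND false = false
[1.1.1.2] true OR false = true
[1.1.1] true AND true = true
[1.1.2.1.1.1] false OR false = false
[1.1.2.1.1.2.1] exactly-one(true, true) = false
[1.1.2.1.1.2] NOT false = true
[1.1.2.1.1] false OR true = true
[1.1.2.1.2.3] false AND false = false
[1.1.2.1.2] true OR true OR false = true
[1.1.2.1] true AND true = true
[1.1.2] NOT true = false
[1.1] exactly-one(true, false) = true
[1] NOT true = false
[2] true → true = true
[root] false AND true = false
Overall: false → declined

Declined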